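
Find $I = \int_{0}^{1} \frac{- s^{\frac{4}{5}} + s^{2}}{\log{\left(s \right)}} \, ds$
$\log{\left(\frac{5}{3} \right)}$

Replace the exponent $2$ by a parameter $a$: let $I(a) = \int_{0}^{1} \frac{- s^{\frac{4}{5}} + s^{a}}{\log{\left(s \right)}} \, ds$.

Since $\dfrac{\partial}{\partial a}\,s^{a} = s^{a} \ln s$, the $\ln s$ in the denominator cancels and
$$\frac{dI}{da} = \int_{0}^{1} s^{a} \, ds = \left[\frac{s^{a+1}}{a+1}\right]_0^1 = \frac{1}{a + 1}.$$

Integrating with respect to $a$ gives $I(a) = \log{\left(\frac{5 a}{9} + \frac{5}{9} \right)} + C$.

At $a = \frac{4}{5}$ the integrand is identically $0$, so $I(\frac{4}{5}) = 0$. The closed form gives $0$, hence $C = 0$.

Setting $a = 2$:
$$I = \log{\left(\frac{5}{3} \right)}.$$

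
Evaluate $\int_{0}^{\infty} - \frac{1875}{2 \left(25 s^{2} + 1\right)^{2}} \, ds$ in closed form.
$- \frac{375 \pi}{8}$

Begin with the known result
$$J(a) = \int_{0}^{\infty} - \frac{3}{2 \left(a^{2} + s^{2}\right)} \, ds = - \frac{3 \pi}{4 a}.$$

Differentiating under the integral sign with respect to $a$,
$$\frac{dJ}{da} = \int_{0}^{\infty} \frac{3 a}{\left(a^{2} + s^{2}\right)^{2}} \, ds = \frac{3 \pi}{4 a^{2}},$$
so $\int_{0}^{\infty} - \frac{3}{2 \left(a^{2} + s^{2}\right)^{2}} \, ds = - \frac{3 \pi}{8 a^{3}}$.

Setting $a = \frac{1}{5}$:
$$I = - \frac{375 \pi}{8}.$$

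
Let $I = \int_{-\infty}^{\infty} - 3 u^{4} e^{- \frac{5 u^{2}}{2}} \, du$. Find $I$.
$- \frac{9 \sqrt{10} \sqrt{\pi}}{125}$

Start from the elementary integral
$$J(a) = \int_{-\infty}^{\infty} - 3 e^{- a u^{2}} \, du = - \frac{3 \sqrt{\pi}}{\sqrt{a}}.$$

Differentiating under the integral sign brings down a factor of $(-u^2)$:
$$\frac{dJ}{da} = \int_{-\infty}^{\infty} 3 u^{2} e^{- a u^{2}} \, du = \frac{3 \sqrt{\pi}}{2 a^{\frac{3}{2}}}.$$

Repeating twice in total — each differentiation brings down another $(-u^2)$ — gives
$$\frac{d^{2}J}{da^{2}} = \int_{-\infty}^{\infty} - 3 u^{4} e^{- a u^{2}} \, du = - \frac{9 \sqrt{\pi}}{4 a^{\frac{5}{2}}},$$
and the integrand here is exactly the target integrand, so $I = - \frac{9 \sqrt{\pi}}{4 a^{\frac{5}{2}}}$.

Setting $a = \frac{5}{2}$:
$$I = - \frac{9 \sqrt{10} \sqrt{\pi}}{125}.$$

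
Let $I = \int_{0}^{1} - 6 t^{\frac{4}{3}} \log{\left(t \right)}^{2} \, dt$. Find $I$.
$- \frac{324}{343}$

Begin with the known integral
$$J(a) = \int_{0}^{1} - 6 t^{a} \, dt = - \frac{6}{a + 1}.$$

Differentiating under the integral sign brings down a factor of $\ln t$:
$$\frac{dJ}{da} = \int_{0}^{1} - 6 t^{a} \log{\left(t \right)} \, dt = \frac{6}{\left(a + 1\right)^{2}}.$$

Repeating twice in total — each differentiation brings down another $\ln t$ — gives
$$\frac{d^{2}J}{da^{2}} = \int_{0}^{1} - 6 t^{a} \log{\left(t \right)}^{2} \, dt = - \frac{12}{\left(a + 1\right)^{3}},$$
and the integrand here is exactly the target integrand, so $I = - \frac{12}{\left(a + 1\right)^{3}}$.

Setting $a = \frac{4}{3}$:
$$I = - \frac{324}{343}.$$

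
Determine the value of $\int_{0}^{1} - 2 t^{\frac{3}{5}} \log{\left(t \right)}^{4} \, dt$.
$- \frac{9375}{2048}$

Start from the elementary integral
$$J(a) = \int_{0}^{1} - 2 t^{a} \, dt = - \frac{2}{a + 1}.$$

Differentiating under the integral sign brings down a factor of $\ln t$:
$$\frac{dJ}{da} = \int_{0}^{1} - 2 t^{a} \log{\left(t \right)} \, dt = \frac{2}{\left(a + 1\right)^{2}}.$$

Repeating $4$ times in total — each differentiation brings down another $\ln t$ — gives
$$\frac{d^{4}J}{da^{4}} = \int_{0}^{1} - 2 t^{a} \log{\left(t \right)}^{4} \, dt = - \frac{48}{\left(a + 1\right)^{5}},$$
and the integrand here is exactly the target integrand, so $I = - \frac{48}{\left(a + 1\right)^{5}}$.

Setting $a = \frac{3}{5}$:
$$I = - \frac{9375}{2048}.$$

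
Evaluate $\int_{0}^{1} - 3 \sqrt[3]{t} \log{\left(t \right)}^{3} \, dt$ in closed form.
$\frac{729}{128}$

Consider the simpler parametrised integral
$$J(a) = \int_{0}^{1} - 3 t^{a} \, dt = - \frac{3}{a + 1}.$$

Differentiating under the integral sign brings down a factor of $\ln t$:
$$\frac{dJ}{da} = \int_{0}^{1} - 3 t^{a} \log{\left(t \right)} \, dt = \frac{3}{\left(a + 1\right)^{2}}.$$

Repeating $3$ times in total — each differentiation brings down another $\ln t$ — gives
$$\frac{d^{3}J}{da^{3}} = \int_{0}^{1} - 3 t^{a} \log{\left(t \right)}^{3} \, dt = \frac{18}{\left(a + 1\right)^{4}},$$
and the integrand here is exactly the target integrand, so $I = \frac{18}{\left(a + 1\right)^{4}}$.

Setting $a = \frac{1}{3}$:
$$I = \frac{729}{128}.$$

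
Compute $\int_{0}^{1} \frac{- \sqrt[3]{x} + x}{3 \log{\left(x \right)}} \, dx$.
$- \frac{\log{\left(2 \right)}}{3} + \frac{\log{\left(3 \right)}}{3}$

Introduce a parameter $a$ in the exponent: let $I(a) = \int_{0}^{1} \frac{x - x^{a}}{3 \log{\left(x \right)}} \, dx$.

Since $\dfrac{\partial}{\partial a}\,x^{a} = x^{a} \ln x$, the $\ln x$ in the denominator cancels and
$$\frac{dI}{da} = \int_{0}^{1} - \frac{1}{3} x^{a} \, dx = - \frac{1}{3} \left[\frac{x^{a+1}}{a+1}\right]_0^1 = - \frac{1}{3 a + 3}.$$

Integrating with respect to $a$ gives $I(a) = - \frac{\log{\left(a + 1 \right)}}{3} + \frac{\log{\left(2 \right)}}{3} + C$.

At $a = 1$ the integrand is identically $0$, so $I(1) = 0$. The closed form gives $0$, hence $C = 0$.

Setting $a = \frac{1}{3}$:
$$I = - \frac{\log{\left(2 \right)}}{3} + \frac{\log{\left(3 \right)}}{3}.$$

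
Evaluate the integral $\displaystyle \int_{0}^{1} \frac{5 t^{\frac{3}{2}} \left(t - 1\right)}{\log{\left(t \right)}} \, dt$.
$- \log{\left(\frac{3125}{16807} \right)}$

Replace the exponent $\frac{3}{2}$ by a parameter $a$: let $I(a) = \int_{0}^{1} \frac{5 \left(t^{\frac{5}{2}} - t^{a}\right)}{\log{\left(t \right)}} \, dt$.

Since $\dfrac{\partial}{\partial a}\,t^{a} = t^{a} \ln t$, the $\ln t$ in the denominator cancels and
$$\frac{dI}{da} = \int_{0}^{1} -5 t^{a} \, dt = -5 \left[\frac{t^{a+1}}{a+1}\right]_0^1 = - \frac{5}{a + 1}.$$

Integrating with respect to $a$ gives $I(a) = - \log{\left(\frac{32 \left(a + 1\right)^{5}}{16807} \right)} + C$.

At $a = \frac{5}{2}$ the integrand is identically $0$, so $I(\frac{5}{2}) = 0$. The closed form gives $0$, hence $C = 0$.

Setting $a = \frac{3}{2}$:
$$I = - \log{\left(\frac{3125}{16807} \right)}.$$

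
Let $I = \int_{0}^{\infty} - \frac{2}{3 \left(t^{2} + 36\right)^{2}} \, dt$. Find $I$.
$- \frac{\pi}{1296}$

Recall the elementary integral
$$J(a) = \int_{0}^{\infty} - \frac{2}{3 \left(a^{2} + t^{2}\right)} \, dt = - \frac{\pi}{3 a}.$$

Differentiating under the integral sign with respect to $a$,
$$\frac{dJ}{da} = \int_{0}^{\infty} \frac{4 a}{3 \left(a^{2} + t^{2}\right)^{2}} \, dt = \frac{\pi}{3 a^{2}},$$
so $\int_{0}^{\infty} - \frac{2}{3 \left(a^{2} + t^{2}\right)^{2}} \, dt = - \frac{\pi}{6 a^{3}}$.

Setting $a = 6$:
$$I = - \frac{\pi}{1296}.$$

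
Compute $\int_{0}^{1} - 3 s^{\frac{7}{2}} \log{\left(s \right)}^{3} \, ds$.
$\frac{32}{729}$

Start from the elementary integral
$$J(a) = \int_{0}^{1} - 3 s^{a} \, ds = - \frac{3}{a + 1}.$$

Differentiating under the integral sign brings down a factor of $\ln s$:
$$\frac{dJ}{da} = \int_{0}^{1} - 3 s^{a} \log{\left(s \right)} \, ds = \frac{3}{\left(a + 1\right)^{2}}.$$

Repeating $3$ times in total — each differentiation brings down another $\ln s$ — gives
$$\frac{d^{3}J}{da^{3}} = \int_{0}^{1} - 3 s^{a} \log{\left(s \right)}^{3} \, ds = \frac{18}{\left(a + 1\right)^{4}},$$
and the integrand here is exactly the target integrand, so $I = \frac{18}{\left(a + 1\right)^{4}}$.

Setting $a = \frac{7}{2}$:
$$I = \frac{32}{729}.$$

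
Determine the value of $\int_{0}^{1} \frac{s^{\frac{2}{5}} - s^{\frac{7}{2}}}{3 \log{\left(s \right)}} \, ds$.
$\log{\left(\frac{\sqrt[3]{42} \cdot 5^{\frac{2}{3}}}{15} \right)}$

Introduce a parameter $a$ in the exponent: let $I(a) = \int_{0}^{1} \frac{- s^{\frac{7}{2}} + s^{a}}{3 \log{\left(s \right)}} \, ds$.

Since $\dfrac{\partial}{\partial a}\,s^{a} = s^{a} \ln s$, the $\ln s$ in the denominator cancels and
$$\frac{dI}{da} = \int_{0}^{1} \frac{1}{3} s^{a} \, ds = \frac{1}{3} \left[\frac{s^{a+1}}{a+1}\right]_0^1 = \frac{1}{3 \left(a + 1\right)}.$$

Integrating with respect to $a$ gives $I(a) = \log{\left(\frac{\sqrt[3]{6} \sqrt[3]{a + 1}}{3} \right)} + C$.

At $a = \frac{7}{2}$ the integrand is identically $0$, so $I(\frac{7}{2}) = 0$. The closed form gives $0$, hence $C = 0$.

Setting $a = \frac{2}{5}$:
$$I = \log{\left(\frac{\sqrt[3]{42} \cdot 5^{\frac{2}{3}}}{15} \right)}.$$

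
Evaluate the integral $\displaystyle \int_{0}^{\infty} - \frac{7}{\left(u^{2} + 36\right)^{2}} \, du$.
$- \frac{7 \pi}{864}$

Begin with the known result
$$J(a) = \int_{0}^{\infty} - \frac{7}{a^{2} + u^{2}} \, du = - \frac{7 \pi}{2 a}.$$

Differentiating under the integral sign with respect to $a$,
$$\frac{dJ}{da} = \int_{0}^{\infty} \frac{14 a}{\left(a^{2} + u^{2}\right)^{2}} \, du = \frac{7 \pi}{2 a^{2}},$$
so $\int_{0}^{\infty} - \frac{7}{\left(a^{2} + u^{2}\right)^{2}} \, du = - \frac{7 \pi}{4 a^{3}}$.

Setting $a = 6$:
$$I = - \frac{7 \pi}{864}.$$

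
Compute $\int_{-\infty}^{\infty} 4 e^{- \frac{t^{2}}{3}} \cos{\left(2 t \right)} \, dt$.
$\frac{4 \sqrt{3} \sqrt{\pi}}{e^{3}}$

Define $I(b) = \int_{-\infty}^{\infty} 4 e^{- \frac{t^{2}}{3}} \cos{\left(b t \right)} \, dt$.

Differentiating under the integral sign,
$$I'(b) = \int_{-\infty}^{\infty} - 4 t e^{- \frac{t^{2}}{3}} \sin{\left(b t \right)} \, dt.$$

Integrate $\int_{-\infty}^{\infty} t \sin(b t)\, e^{- \frac{t^{2}}{3}}\, dt$ by parts with $u = \sin(b t)$ and $dv = t\, e^{- \frac{t^{2}}{3}}\, dt$, giving $v = - \frac{3 e^{- \frac{t^{2}}{3}}}{2}$. The boundary term vanishes and
$$\int_{-\infty}^{\infty} t \sin(b t)\, e^{- \frac{t^{2}}{3}}\, dt = \frac{3 b}{2} \int_{-\infty}^{\infty} \cos(b t)\, e^{- \frac{t^{2}}{3}}\, dt,$$
so $I'(b) = - \frac{3 b}{2}\, I(b)$.

This is a separable first-order ODE; solving with the initial condition $I(0) = \int_{-\infty}^{\infty} 4 e^{- \frac{t^{2}}{3}}\,dt = 4 \sqrt{3} \sqrt{\pi}$ gives
$$I(b) = 4 \sqrt{3} \sqrt{\pi} e^{- \frac{3 b^{2}}{4}}.$$

Setting $b = 2$:
$$I = \frac{4 \sqrt{3} \sqrt{\pi}}{e^{3}}.$$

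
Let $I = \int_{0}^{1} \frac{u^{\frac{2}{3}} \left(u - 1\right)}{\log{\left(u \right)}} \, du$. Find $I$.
$\log{\left(\frac{8}{5} \right)}$

Introduce a parameter $a$ in the exponent: let $I(a) = \int_{0}^{1} \frac{- u^{\frac{2}{3}} + u^{a}}{\log{\left(u \right)}} \, du$.

Since $\dfrac{\partial}{\partial a}\,u^{a} = u^{a} \ln u$, the $\ln u$ in the denominator cancels and
$$\frac{dI}{da} = \int_{0}^{1} u^{a} \, du = \left[\frac{u^{a+1}}{a+1}\right]_0^1 = \frac{1}{a + 1}.$$

Integrating with respect to $a$ gives $I(a) = \log{\left(\frac{3 a}{5} + \frac{3}{5} \right)} + C$.

At $a = \frac{2}{3}$ the integrand is identically $0$, so $I(\frac{2}{3}) = 0$. The closed form gives $0$, hence $C = 0$.

Setting $a = \frac{5}{3}$:
$$I = \log{\left(\frac{8}{5} \right)}.$$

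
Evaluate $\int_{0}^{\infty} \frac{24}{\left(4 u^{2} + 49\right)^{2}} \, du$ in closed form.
$\frac{3 \pi}{343}$

Begin with the known result
$$J(a) = \int_{0}^{\infty} \frac{3}{2 \left(a^{2} + u^{2}\right)} \, du = \frac{3 \pi}{4 a}.$$

Differentiating under the integral sign with respect to $a$,
$$\frac{dJ}{da} = \int_{0}^{\infty} - \frac{3 a}{\left(a^{2} + u^{2}\right)^{2}} \, du = - \frac{3 \pi}{4 a^{2}},$$
so $\int_{0}^{\infty} \frac{3}{2 \left(a^{2} + u^{2}\right)^{2}} \, du = \frac{3 \pi}{8 a^{3}}$.

Setting $a = \frac{7}{2}$:
$$I = \frac{3 \pi}{343}.$$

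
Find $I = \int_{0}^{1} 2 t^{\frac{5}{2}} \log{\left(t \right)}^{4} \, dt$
$\frac{1536}{16807}$

Consider the simpler parametrised integral
$$J(a) = \int_{0}^{1} 2 t^{a} \, dt = \frac{2}{a + 1}.$$

Differentiating under the integral sign brings down a factor of $\ln t$:
$$\frac{dJ}{da} = \int_{0}^{1} 2 t^{a} \log{\left(t \right)} \, dt = - \frac{2}{\left(a + 1\right)^{2}}.$$

Repeating $4$ times in total — each differentiation brings down another $\ln t$ — gives
$$\frac{d^{4}J}{da^{4}} = \int_{0}^{1} 2 t^{a} \log{\left(t \right)}^{4} \, dt = \frac{48}{\left(a + 1\right)^{5}},$$
and the integrand here is exactly the target integrand, so $I = \frac{48}{\left(a + 1\right)^{5}}$.

Setting $a = \frac{5}{2}$:
$$I = \frac{1536}{16807}.$$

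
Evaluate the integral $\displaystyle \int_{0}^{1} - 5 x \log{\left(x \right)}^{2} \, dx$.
$- \frac{5}{4}$

Consider the simpler parametrised integral
$$J(a) = \int_{0}^{1} - 5 x^{a} \, dx = - \frac{5}{a + 1}.$$

Differentiating under the integral sign brings down a factor of $\ln x$:
$$\frac{dJ}{da} = \int_{0}^{1} - 5 x^{a} \log{\left(x \right)} \, dx = \frac{5}{\left(a + 1\right)^{2}}.$$

Repeating twice in total — each differentiation brings down another $\ln x$ — gives
$$\frac{d^{2}J}{da^{2}} = \int_{0}^{1} - 5 x^{a} \log{\left(x \right)}^{2} \, dx = - \frac{10}{\left(a + 1\right)^{3}},$$
and the integrand here is exactly the target integrand, so $I = - \frac{10}{\left(a + 1\right)^{3}}$.

Setting $a = 1$:
$$I = - \frac{5}{4}.$$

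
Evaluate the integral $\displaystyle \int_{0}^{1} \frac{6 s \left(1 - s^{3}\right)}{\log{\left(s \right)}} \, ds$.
$\log{\left(\frac{64}{15625} \right)}$

Introduce a parameter $a$ in the exponent: let $I(a) = \int_{0}^{1} \frac{6 \left(s - s^{a}\right)}{\log{\left(s \right)}} \, ds$.

Since $\dfrac{\partial}{\partial a}\,s^{a} = s^{a} \ln s$, the $\ln s$ in the denominator cancels and
$$\frac{dI}{da} = \int_{0}^{1} -6 s^{a} \, ds = -6 \left[\frac{s^{a+1}}{a+1}\right]_0^1 = - \frac{6}{a + 1}.$$

Integrating with respect to $a$ gives $I(a) = \log{\left(\frac{64}{\left(a + 1\right)^{6}} \right)} + C$.

At $a = 1$ the integrand is identically $0$, so $I(1) = 0$. The closed form gives $0$, hence $C = 0$.

Setting $a = 4$:
$$I = \log{\left(\frac{64}{15625} \right)}.$$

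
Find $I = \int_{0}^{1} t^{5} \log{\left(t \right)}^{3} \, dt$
$- \frac{1}{216}$

Start from the elementary integral
$$J(a) = \int_{0}^{1} t^{a} \, dt = \frac{1}{a + 1}.$$

Differentiating under the integral sign brings down a factor of $\ln t$:
$$\frac{dJ}{da} = \int_{0}^{1} t^{a} \log{\left(t \right)} \, dt = - \frac{1}{\left(a + 1\right)^{2}}.$$

Repeating $3$ times in total — each differentiation brings down another $\ln t$ — gives
$$\frac{d^{3}J}{da^{3}} = \int_{0}^{1} t^{a} \log{\left(t \right)}^{3} \, dt = - \frac{6}{\left(a + 1\right)^{4}},$$
and the integrand here is exactly the target integrand, so $I = - \frac{6}{\left(a + 1\right)^{4}}$.

Setting $a = 5$:
$$I = - \frac{1}{216}.$$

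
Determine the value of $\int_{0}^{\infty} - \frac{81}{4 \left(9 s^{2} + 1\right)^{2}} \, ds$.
$- \frac{27 \pi}{16}$

Recall the elementary integral
$$J(a) = \int_{0}^{\infty} - \frac{1}{4 \left(a^{2} + s^{2}\right)} \, ds = - \frac{\pi}{8 a}.$$

Differentiating under the integral sign with respect to $a$,
$$\frac{dJ}{da} = \int_{0}^{\infty} \frac{a}{2 \left(a^{2} + s^{2}\right)^{2}} \, ds = \frac{\pi}{8 a^{2}},$$
so $\int_{0}^{\infty} - \frac{1}{4 \left(a^{2} + s^{2}\right)^{2}} \, ds = - \frac{\pi}{16 a^{3}}$.

Setting $a = \frac{1}{3}$:
$$I = - \frac{27 \pi}{16}.$$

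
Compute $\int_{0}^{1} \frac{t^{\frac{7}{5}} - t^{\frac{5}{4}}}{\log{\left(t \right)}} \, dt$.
$- \log{\left(\frac{15}{16} \right)}$

Replace the exponent $\frac{5}{4}$ by a parameter $a$: let $I(a) = \int_{0}^{1} \frac{t^{\frac{7}{5}} - t^{a}}{\log{\left(t \right)}} \, dt$.

Since $\dfrac{\partial}{\partial a}\,t^{a} = t^{a} \ln t$, the $\ln t$ in the denominator cancels and
$$\frac{dI}{da} = \int_{0}^{1} -1 t^{a} \, dt = -1 \left[\frac{t^{a+1}}{a+1}\right]_0^1 = - \frac{1}{a + 1}.$$

Integrating with respect to $a$ gives $I(a) = - \log{\left(\frac{5 a}{12} + \frac{5}{12} \right)} + C$.

At $a = \frac{7}{5}$ the integrand is identically $0$, so $I(\frac{7}{5}) = 0$. The closed form gives $0$, hence $C = 0$.

Setting $a = \frac{5}{4}$:
$$I = - \log{\left(\frac{15}{16} \right)}.$$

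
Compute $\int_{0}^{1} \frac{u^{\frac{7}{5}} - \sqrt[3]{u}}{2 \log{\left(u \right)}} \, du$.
$- \frac{\log{\left(5 \right)}}{2} + \log{\left(3 \right)}$

Introduce a parameter $a$ in the exponent: let $I(a) = \int_{0}^{1} \frac{u^{\frac{7}{5}} - u^{a}}{2 \log{\left(u \right)}} \, du$.

Since $\dfrac{\partial}{\partial a}\,u^{a} = u^{a} \ln u$, the $\ln u$ in the denominator cancels and
$$\frac{dI}{da} = \int_{0}^{1} - \frac{1}{2} u^{a} \, du = - \frac{1}{2} \left[\frac{u^{a+1}}{a+1}\right]_0^1 = - \frac{1}{2 a + 2}.$$

Integrating with respect to $a$ gives $I(a) = - \frac{\log{\left(a + 1 \right)}}{2} - \frac{\log{\left(5 \right)}}{2} + \frac{\log{\left(12 \right)}}{2} + C$.

At $a = \frac{7}{5}$ the integrand is identically $0$, so $I(\frac{7}{5}) = 0$. The closed form gives $0$, hence $C = 0$.

Setting $a = \frac{1}{3}$:
$$I = - \frac{\log{\left(5 \right)}}{2} + \log{\left(3 \right)}.$$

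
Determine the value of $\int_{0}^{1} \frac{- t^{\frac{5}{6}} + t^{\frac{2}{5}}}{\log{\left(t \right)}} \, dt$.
$- \log{\left(55 \right)} + \log{\left(42 \right)}$

Consider the one-parameter family: let $I(a) = \int_{0}^{1} \frac{t^{\frac{2}{5}} - t^{a}}{\log{\left(t \right)}} \, dt$.

Since $\dfrac{\partial}{\partial a}\,t^{a} = t^{a} \ln t$, the $\ln t$ in the denominator cancels and
$$\frac{dI}{da} = \int_{0}^{1} -1 t^{a} \, dt = -1 \left[\frac{t^{a+1}}{a+1}\right]_0^1 = - \frac{1}{a + 1}.$$

Integrating with respect to $a$ gives $I(a) = - \log{\left(\frac{5 a}{7} + \frac{5}{7} \right)} + C$.

At $a = \frac{2}{5}$ the integrand is identically $0$, so $I(\frac{2}{5}) = 0$. The closed form gives $0$, hence $C = 0$.

Setting $a = \frac{5}{6}$:
$$I = - \log{\left(55 \right)} + \log{\left(42 \right)}.$$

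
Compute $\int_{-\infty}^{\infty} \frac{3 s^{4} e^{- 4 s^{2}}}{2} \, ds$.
$\frac{9 \sqrt{\pi}}{256}$

Start from the elementary integral
$$J(a) = \int_{-\infty}^{\infty} \frac{3 e^{- a s^{2}}}{2} \, ds = \frac{3 \sqrt{\pi}}{2 \sqrt{a}}.$$

Differentiating under the integral sign brings down a factor of $(-s^2)$:
$$\frac{dJ}{da} = \int_{-\infty}^{\infty} - \frac{3 s^{2} e^{- a s^{2}}}{2} \, ds = - \frac{3 \sqrt{\pi}}{4 a^{\frac{3}{2}}}.$$

Repeating twice in total — each differentiation brings down another $(-s^2)$ — gives
$$\frac{d^{2}J}{da^{2}} = \int_{-\infty}^{\infty} \frac{3 s^{4} e^{- a s^{2}}}{2} \, ds = \frac{9 \sqrt{\pi}}{8 a^{\frac{5}{2}}},$$
and the integrand here is exactly the target integrand, so $I = \frac{9 \sqrt{\pi}}{8 a^{\frac{5}{2}}}$.

Setting $a = 4$:
$$I = \frac{9 \sqrt{\pi}}{256}.$$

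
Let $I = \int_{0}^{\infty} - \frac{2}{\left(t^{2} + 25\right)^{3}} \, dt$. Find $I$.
$- \frac{3 \pi}{25000}$

Begin with the known result
$$J(a) = \int_{0}^{\infty} - \frac{2}{a^{2} + t^{2}} \, dt = - \frac{\pi}{a}.$$

Differentiating under the integral sign with respect to $a$,
$$\frac{dJ}{da} = \int_{0}^{\infty} \frac{4 a}{\left(a^{2} + t^{2}\right)^{2}} \, dt = \frac{\pi}{a^{2}},$$
so $\int_{0}^{\infty} - \frac{2}{\left(a^{2} + t^{2}\right)^{2}} \, dt = - \frac{\pi}{2 a^{3}}$.

Repeating — each differentiation of $1/(t^2+a^2)^j$ produces $-2ja/(t^2+a^2)^{j+1}$ — and dividing through by $-2ja$ at each step yields, after $2$ differentiations in total,
$$\int_{0}^{\infty} - \frac{2}{\left(a^{2} + t^{2}\right)^{3}} \, dt = - \frac{3 \pi}{8 a^{5}}.$$

Setting $a = 5$:
$$I = - \frac{3 \pi}{25000}.$$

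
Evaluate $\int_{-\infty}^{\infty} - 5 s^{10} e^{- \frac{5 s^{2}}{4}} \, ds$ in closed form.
$- \frac{12096 \sqrt{5} \sqrt{\pi}}{625}$

Begin with the known integral
$$J(a) = \int_{-\infty}^{\infty} - 5 e^{- a s^{2}} \, ds = - \frac{5 \sqrt{\pi}}{\sqrt{a}}.$$

Differentiating under the integral sign brings down a factor of $(-s^2)$:
$$\frac{dJ}{da} = \int_{-\infty}^{\infty} 5 s^{2} e^{- a s^{2}} \, ds = \frac{5 \sqrt{\pi}}{2 a^{\frac{3}{2}}}.$$

Repeating $5$ times in total — each differentiation brings down another $(-s^2)$ — gives
$$\frac{d^{5}J}{da^{5}} = \int_{-\infty}^{\infty} 5 s^{10} e^{- a s^{2}} \, ds = \frac{4725 \sqrt{\pi}}{32 a^{\frac{11}{2}}},$$
and the integrand here is $(-1)^{5}$ times the target integrand, so $I = (-1)^{5}\,\frac{d^{5}J}{da^{5}} = - \frac{4725 \sqrt{\pi}}{32 a^{\frac{11}{2}}}$.

Setting $a = \frac{5}{4}$:
$$I = - \frac{12096 \sqrt{5} \sqrt{\pi}}{625}.$$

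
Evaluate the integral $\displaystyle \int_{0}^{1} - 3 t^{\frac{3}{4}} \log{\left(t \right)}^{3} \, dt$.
$\frac{4608}{2401}$

Begin with the known integral
$$J(a) = \int_{0}^{1} - 3 t^{a} \, dt = - \frac{3}{a + 1}.$$

Differentiating under the integral sign brings down a factor of $\ln t$:
$$\frac{dJ}{da} = \int_{0}^{1} - 3 t^{a} \log{\left(t \right)} \, dt = \frac{3}{\left(a + 1\right)^{2}}.$$

Repeating $3$ times in total — each differentiation brings down another $\ln t$ — gives
$$\frac{d^{3}J}{da^{3}} = \int_{0}^{1} - 3 t^{a} \log{\left(t \right)}^{3} \, dt = \frac{18}{\left(a + 1\right)^{4}},$$
and the integrand here is exactly the target integrand, so $I = \frac{18}{\left(a + 1\right)^{4}}$.

Setting $a = \frac{3}{4}$:
$$I = \frac{4608}{2401}.$$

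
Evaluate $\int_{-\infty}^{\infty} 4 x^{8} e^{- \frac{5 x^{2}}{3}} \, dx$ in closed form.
$\frac{1701 \sqrt{15} \sqrt{\pi}}{2500}$

Start from the elementary integral
$$J(a) = \int_{-\infty}^{\infty} 4 e^{- a x^{2}} \, dx = \frac{4 \sqrt{\pi}}{\sqrt{a}}.$$

Differentiating under the integral sign brings down a factor of $(-x^2)$:
$$\frac{dJ}{da} = \int_{-\infty}^{\infty} - 4 x^{2} e^{- a x^{2}} \, dx = - \frac{2 \sqrt{\pi}}{a^{\frac{3}{2}}}.$$

Repeating $4$ times in total — each differentiation brings down another $(-x^2)$ — gives
$$\frac{d^{4}J}{da^{4}} = \int_{-\infty}^{\infty} 4 x^{8} e^{- a x^{2}} \, dx = \frac{105 \sqrt{\pi}}{4 a^{\frac{9}{2}}},$$
and the integrand here is exactly the target integrand, so $I = \frac{105 \sqrt{\pi}}{4 a^{\frac{9}{2}}}$.

Setting $a = \frac{5}{3}$:
$$I = \frac{1701 \sqrt{15} \sqrt{\pi}}{2500}.$$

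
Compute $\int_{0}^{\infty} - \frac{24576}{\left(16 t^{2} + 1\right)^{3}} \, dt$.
$- 1152 \pi$

Start from the standard arctangent integral
$$J(a) = \int_{0}^{\infty} - \frac{6}{a^{2} + t^{2}} \, dt = - \frac{3 \pi}{a}.$$

Differentiating under the integral sign with respect to $a$,
$$\frac{dJ}{da} = \int_{0}^{\infty} \frac{12 a}{\left(a^{2} + t^{2}\right)^{2}} \, dt = \frac{3 \pi}{a^{2}},$$
so $\int_{0}^{\infty} - \frac{6}{\left(a^{2} + t^{2}\right)^{2}} \, dt = - \frac{3 \pi}{2 a^{3}}$.

Repeating — each differentiation of $1/(t^2+a^2)^j$ produces $-2ja/(t^2+a^2)^{j+1}$ — and dividing through by $-2ja$ at each step yields, after $2$ differentiations in total,
$$\int_{0}^{\infty} - \frac{6}{\left(a^{2} + t^{2}\right)^{3}} \, dt = - \frac{9 \pi}{8 a^{5}}.$$

Setting $a = \frac{1}{4}$:
$$I = - 1152 \pi.$$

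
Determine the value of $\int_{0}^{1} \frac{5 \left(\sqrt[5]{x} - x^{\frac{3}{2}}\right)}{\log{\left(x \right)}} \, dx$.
$- \log{\left(\frac{9765625}{248832} \right)}$

Consider the one-parameter family: let $I(a) = \int_{0}^{1} \frac{5 \left(\sqrt[5]{x} - x^{a}\right)}{\log{\left(x \right)}} \, dx$.

Since $\dfrac{\partial}{\partial a}\,x^{a} = x^{a} \ln x$, the $\ln x$ in the denominator cancels and
$$\frac{dI}{da} = \int_{0}^{1} -5 x^{a} \, dx = -5 \left[\frac{x^{a+1}}{a+1}\right]_0^1 = - \frac{5}{a + 1}.$$

Integrating with respect to $a$ gives $I(a) = - \log{\left(\frac{3125 \left(a + 1\right)^{5}}{7776} \right)} + C$.

At $a = \frac{1}{5}$ the integrand is identically $0$, so $I(\frac{1}{5}) = 0$. The closed form gives $0$, hence $C = 0$.

Setting $a = \frac{3}{2}$:
$$I = - \log{\left(\frac{9765625}{248832} \right)}.$$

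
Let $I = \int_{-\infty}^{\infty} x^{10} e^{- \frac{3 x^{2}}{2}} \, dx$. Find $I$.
$\frac{35 \sqrt{6} \sqrt{\pi}}{27}$

Consider the simpler parametrised integral
$$J(a) = \int_{-\infty}^{\infty} e^{- a x^{2}} \, dx = \frac{\sqrt{\pi}}{\sqrt{a}}.$$

Differentiating under the integral sign brings down a factor of $(-x^2)$:
$$\frac{dJ}{da} = \int_{-\infty}^{\infty} - x^{2} e^{- a x^{2}} \, dx = - \frac{\sqrt{\pi}}{2 a^{\frac{3}{2}}}.$$

Repeating $5$ times in total — each differentiation brings down another $(-x^2)$ — gives
$$\frac{d^{5}J}{da^{5}} = \int_{-\infty}^{\infty} - x^{10} e^{- a x^{2}} \, dx = - \frac{945 \sqrt{\pi}}{32 a^{\frac{11}{2}}},$$
and the integrand here is $(-1)^{5}$ times the target integrand, so $I = (-1)^{5}\,\frac{d^{5}J}{da^{5}} = \frac{945 \sqrt{\pi}}{32 a^{\frac{11}{2}}}$.

Setting $a = \frac{3}{2}$:
$$I = \frac{35 \sqrt{6} \sqrt{\pi}}{27}.$$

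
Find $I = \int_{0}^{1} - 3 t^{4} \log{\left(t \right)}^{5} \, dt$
$\frac{72}{3125}$

Start from the elementary integral
$$J(a) = \int_{0}^{1} - 3 t^{a} \, dt = - \frac{3}{a + 1}.$$

Differentiating under the integral sign brings down a factor of $\ln t$:
$$\frac{dJ}{da} = \int_{0}^{1} - 3 t^{a} \log{\left(t \right)} \, dt = \frac{3}{\left(a + 1\right)^{2}}.$$

Repeating $5$ times in total — each differentiation brings down another $\ln t$ — gives
$$\frac{d^{5}J}{da^{5}} = \int_{0}^{1} - 3 t^{a} \log{\left(t \right)}^{5} \, dt = \frac{360}{\left(a + 1\right)^{6}},$$
and the integrand here is exactly the target integrand, so $I = \frac{360}{\left(a + 1\right)^{6}}$.

Setting $a = 4$:
$$I = \frac{72}{3125}.$$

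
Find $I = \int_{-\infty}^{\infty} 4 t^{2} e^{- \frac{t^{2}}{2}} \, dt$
$4 \sqrt{2} \sqrt{\pi}$

Consider the simpler parametrised integral
$$J(a) = \int_{-\infty}^{\infty} 4 e^{- a t^{2}} \, dt = \frac{4 \sqrt{\pi}}{\sqrt{a}}.$$

Differentiating under the integral sign brings down a factor of $(-t^2)$:
$$\frac{dJ}{da} = \int_{-\infty}^{\infty} - 4 t^{2} e^{- a t^{2}} \, dt = - \frac{2 \sqrt{\pi}}{a^{\frac{3}{2}}}.$$

The integral on the left is $-I$, so $I = \frac{2 \sqrt{\pi}}{a^{\frac{3}{2}}}$.

Setting $a = \frac{1}{2}$:
$$I = 4 \sqrt{2} \sqrt{\pi}.$$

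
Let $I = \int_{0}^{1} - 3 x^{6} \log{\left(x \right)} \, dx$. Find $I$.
$\frac{3}{49}$

Start from the elementary integral
$$J(a) = \int_{0}^{1} - 3 x^{a} \, dx = - \frac{3}{a + 1}.$$

Differentiating under the integral sign brings down a factor of $\ln x$:
$$\frac{dJ}{da} = \int_{0}^{1} - 3 x^{a} \log{\left(x \right)} \, dx = \frac{3}{\left(a + 1\right)^{2}}.$$

The integral on the left is $I$, so $I = \frac{3}{\left(a + 1\right)^{2}}$.

Setting $a = 6$:
$$I = \frac{3}{49}.$$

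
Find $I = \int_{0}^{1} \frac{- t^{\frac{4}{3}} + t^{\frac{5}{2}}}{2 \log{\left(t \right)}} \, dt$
$- \frac{\log{\left(2 \right)}}{2} + \frac{\log{\left(3 \right)}}{2}$

Replace the exponent $\frac{4}{3}$ by a parameter $a$: let $I(a) = \int_{0}^{1} \frac{t^{\frac{5}{2}} - t^{a}}{2 \log{\left(t \right)}} \, dt$.

Since $\dfrac{\partial}{\partial a}\,t^{a} = t^{a} \ln t$, the $\ln t$ in the denominator cancels and
$$\frac{dI}{da} = \int_{0}^{1} - \frac{1}{2} t^{a} \, dt = - \frac{1}{2} \left[\frac{t^{a+1}}{a+1}\right]_0^1 = - \frac{1}{2 a + 2}.$$

Integrating with respect to $a$ gives $I(a) = - \frac{\log{\left(a + 1 \right)}}{2} - \frac{\log{\left(2 \right)}}{2} + \frac{\log{\left(7 \right)}}{2} + C$.

At $a = \frac{5}{2}$ the integrand is identically $0$, so $I(\frac{5}{2}) = 0$. The closed form gives $0$, hence $C = 0$.

Setting $a = \frac{4}{3}$:
$$I = - \frac{\log{\left(2 \right)}}{2} + \frac{\log{\left(3 \right)}}{2}.$$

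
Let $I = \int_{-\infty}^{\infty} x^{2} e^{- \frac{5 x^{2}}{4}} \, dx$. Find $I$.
$\frac{4 \sqrt{5} \sqrt{\pi}}{25}$

Begin with the known integral
$$J(a) = \int_{-\infty}^{\infty} e^{- a x^{2}} \, dx = \frac{\sqrt{\pi}}{\sqrt{a}}.$$

Differentiating under the integral sign brings down a factor of $(-x^2)$:
$$\frac{dJ}{da} = \int_{-\infty}^{\infty} - x^{2} e^{- a x^{2}} \, dx = - \frac{\sqrt{\pi}}{2 a^{\frac{3}{2}}}.$$

The integral on the left is $-I$, so $I = \frac{\sqrt{\pi}}{2 a^{\frac{3}{2}}}$.

Setting $a = \frac{5}{4}$:
$$I = \frac{4 \sqrt{5} \sqrt{\pi}}{25}.$$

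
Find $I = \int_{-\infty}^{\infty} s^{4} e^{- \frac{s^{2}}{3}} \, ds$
$\frac{27 \sqrt{3} \sqrt{\pi}}{4}$

Begin with the known integral
$$J(a) = \int_{-\infty}^{\infty} e^{- a s^{2}} \, ds = \frac{\sqrt{\pi}}{\sqrt{a}}.$$

Differentiating under the integral sign brings down a factor of $(-s^2)$:
$$\frac{dJ}{da} = \int_{-\infty}^{\infty} - s^{2} e^{- a s^{2}} \, ds = - \frac{\sqrt{\pi}}{2 a^{\frac{3}{2}}}.$$

Repeating twice in total — each differentiation brings down another $(-s^2)$ — gives
$$\frac{d^{2}J}{da^{2}} = \int_{-\infty}^{\infty} s^{4} e^{- a s^{2}} \, ds = \frac{3 \sqrt{\pi}}{4 a^{\frac{5}{2}}},$$
and the integrand here is exactly the target integrand, so $I = \frac{3 \sqrt{\pi}}{4 a^{\frac{5}{2}}}$.

Setting $a = \frac{1}{3}$:
$$I = \frac{27 \sqrt{3} \sqrt{\pi}}{4}.$$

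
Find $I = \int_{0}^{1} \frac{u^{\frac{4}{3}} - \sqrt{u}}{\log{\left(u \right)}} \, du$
$\log{\left(\frac{14}{9} \right)}$

Introduce a parameter $a$ in the exponent: let $I(a) = \int_{0}^{1} \frac{- \sqrt{u} + u^{a}}{\log{\left(u \right)}} \, du$.

Since $\dfrac{\partial}{\partial a}\,u^{a} = u^{a} \ln u$, the $\ln u$ in the denominator cancels and
$$\frac{dI}{da} = \int_{0}^{1} u^{a} \, du = \left[\frac{u^{a+1}}{a+1}\right]_0^1 = \frac{1}{a + 1}.$$

Integrating with respect to $a$ gives $I(a) = \log{\left(\frac{2 a}{3} + \frac{2}{3} \right)} + C$.

At $a = \frac{1}{2}$ the integrand is identically $0$, so $I(\frac{1}{2}) = 0$. The closed form gives $0$, hence $C = 0$.

Setting $a = \frac{4}{3}$:
$$I = \log{\left(\frac{14}{9} \right)}.$$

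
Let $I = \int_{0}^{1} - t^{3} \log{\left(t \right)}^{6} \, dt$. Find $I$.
$- \frac{45}{1024}$

Start from the elementary integral
$$J(a) = \int_{0}^{1} - t^{a} \, dt = - \frac{1}{a + 1}.$$

Differentiating under the integral sign brings down a factor of $\ln t$:
$$\frac{dJ}{da} = \int_{0}^{1} - t^{a} \log{\left(t \right)} \, dt = \frac{1}{\left(a + 1\right)^{2}}.$$

Repeating $6$ times in total — each differentiation brings down another $\ln t$ — gives
$$\frac{d^{6}J}{da^{6}} = \int_{0}^{1} - t^{a} \log{\left(t \right)}^{6} \, dt = - \frac{720}{\left(a + 1\right)^{7}},$$
and the integrand here is exactly the target integrand, so $I = - \frac{720}{\left(a + 1\right)^{7}}$.

Setting $a = 3$:
$$I = - \frac{45}{1024}.$$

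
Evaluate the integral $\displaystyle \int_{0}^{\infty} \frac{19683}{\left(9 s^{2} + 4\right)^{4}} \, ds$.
$\frac{32805 \pi}{4096}$

Begin with the known result
$$J(a) = \int_{0}^{\infty} \frac{3}{a^{2} + s^{2}} \, ds = \frac{3 \pi}{2 a}.$$

Differentiating under the integral sign with respect to $a$,
$$\frac{dJ}{da} = \int_{0}^{\infty} - \frac{6 a}{\left(a^{2} + s^{2}\right)^{2}} \, ds = - \frac{3 \pi}{2 a^{2}},$$
so $\int_{0}^{\infty} \frac{3}{\left(a^{2} + s^{2}\right)^{2}} \, ds = \frac{3 \pi}{4 a^{3}}$.

Repeating — each differentiation of $1/(s^2+a^2)^j$ produces $-2ja/(s^2+a^2)^{j+1}$ — and dividing through by $-2ja$ at each step yields, after $3$ differentiations in total,
$$\int_{0}^{\infty} \frac{3}{\left(a^{2} + s^{2}\right)^{4}} \, ds = \frac{15 \pi}{32 a^{7}}.$$

Setting $a = \frac{2}{3}$:
$$I = \frac{32805 \pi}{4096}.$$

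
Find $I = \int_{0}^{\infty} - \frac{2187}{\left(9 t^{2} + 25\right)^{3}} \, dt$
$- \frac{2187 \pi}{50000}$

Recall the elementary integral
$$J(a) = \int_{0}^{\infty} - \frac{3}{a^{2} + t^{2}} \, dt = - \frac{3 \pi}{2 a}.$$

Differentiating under the integral sign with respect to $a$,
$$\frac{dJ}{da} = \int_{0}^{\infty} \frac{6 a}{\left(a^{2} + t^{2}\right)^{2}} \, dt = \frac{3 \pi}{2 a^{2}},$$
so $\int_{0}^{\infty} - \frac{3}{\left(a^{2} + t^{2}\right)^{2}} \, dt = - \frac{3 \pi}{4 a^{3}}$.

Repeating — each differentiation of $1/(t^2+a^2)^j$ produces $-2ja/(t^2+a^2)^{j+1}$ — and dividing through by $-2ja$ at each step yields, after $2$ differentiations in total,
$$\int_{0}^{\infty} - \frac{3}{\left(a^{2} + t^{2}\right)^{3}} \, dt = - \frac{9 \pi}{16 a^{5}}.$$

Setting $a = \frac{5}{3}$:
$$I = - \frac{2187 \pi}{50000}.$$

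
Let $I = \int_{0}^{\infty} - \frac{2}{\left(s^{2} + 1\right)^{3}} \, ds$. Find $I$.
$- \frac{3 \pi}{8}$

Begin with the known result
$$J(a) = \int_{0}^{\infty} - \frac{2}{a^{2} + s^{2}} \, ds = - \frac{\pi}{a}.$$

Differentiating under the integral sign with respect to $a$,
$$\frac{dJ}{da} = \int_{0}^{\infty} \frac{4 a}{\left(a^{2} + s^{2}\right)^{2}} \, ds = \frac{\pi}{a^{2}},$$
so $\int_{0}^{\infty} - \frac{2}{\left(a^{2} + s^{2}\right)^{2}} \, ds = - \frac{\pi}{2 a^{3}}$.

Repeating — each differentiation of $1/(s^2+a^2)^j$ produces $-2ja/(s^2+a^2)^{j+1}$ — and dividing through by $-2ja$ at each step yields, after $2$ differentiations in total,
$$\int_{0}^{\infty} - \frac{2}{\left(a^{2} + s^{2}\right)^{3}} \, ds = - \frac{3 \pi}{8 a^{5}}.$$

Setting $a = 1$:
$$I = - \frac{3 \pi}{8}.$$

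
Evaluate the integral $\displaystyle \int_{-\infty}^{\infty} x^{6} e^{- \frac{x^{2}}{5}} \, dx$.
$\frac{1875 \sqrt{5} \sqrt{\pi}}{8}$

Start from the elementary integral
$$J(a) = \int_{-\infty}^{\infty} e^{- a x^{2}} \, dx = \frac{\sqrt{\pi}}{\sqrt{a}}.$$

Differentiating under the integral sign brings down a factor of $(-x^2)$:
$$\frac{dJ}{da} = \int_{-\infty}^{\infty} - x^{2} e^{- a x^{2}} \, dx = - \frac{\sqrt{\pi}}{2 a^{\frac{3}{2}}}.$$

Repeating $3$ times in total — each differentiation brings down another $(-x^2)$ — gives
$$\frac{d^{3}J}{da^{3}} = \int_{-\infty}^{\infty} - x^{6} e^{- a x^{2}} \, dx = - \frac{15 \sqrt{\pi}}{8 a^{\frac{7}{2}}},$$
and the integrand here is $(-1)^{3}$ times the target integrand, so $I = (-1)^{3}\,\frac{d^{3}J}{da^{3}} = \frac{15 \sqrt{\pi}}{8 a^{\frac{7}{2}}}$.

Setting $a = \frac{1}{5}$:
$$I = \frac{1875 \sqrt{5} \sqrt{\pi}}{8}.$$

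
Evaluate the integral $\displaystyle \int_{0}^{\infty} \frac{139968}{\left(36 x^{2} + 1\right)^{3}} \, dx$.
$4374 \pi$

Recall the elementary integral
$$J(a) = \int_{0}^{\infty} \frac{3}{a^{2} + x^{2}} \, dx = \frac{3 \pi}{2 a}.$$

Differentiating under the integral sign with respect to $a$,
$$\frac{dJ}{da} = \int_{0}^{\infty} - \frac{6 a}{\left(a^{2} + x^{2}\right)^{2}} \, dx = - \frac{3 \pi}{2 a^{2}},$$
so $\int_{0}^{\infty} \frac{3}{\left(a^{2} + x^{2}\right)^{2}} \, dx = \frac{3 \pi}{4 a^{3}}$.

Repeating — each differentiation of $1/(x^2+a^2)^j$ produces $-2ja/(x^2+a^2)^{j+1}$ — and dividing through by $-2ja$ at each step yields, after $2$ differentiations in total,
$$\int_{0}^{\infty} \frac{3}{\left(a^{2} + x^{2}\right)^{3}} \, dx = \frac{9 \pi}{16 a^{5}}.$$

Setting $a = \frac{1}{6}$:
$$I = 4374 \pi.$$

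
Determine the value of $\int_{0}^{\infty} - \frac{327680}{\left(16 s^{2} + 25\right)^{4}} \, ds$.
$- \frac{512 \pi}{3125}$

Begin with the known result
$$J(a) = \int_{0}^{\infty} - \frac{5}{a^{2} + s^{2}} \, ds = - \frac{5 \pi}{2 a}.$$

Differentiating under the integral sign with respect to $a$,
$$\frac{dJ}{da} = \int_{0}^{\infty} \frac{10 a}{\left(a^{2} + s^{2}\right)^{2}} \, ds = \frac{5 \pi}{2 a^{2}},$$
so $\int_{0}^{\infty} - \frac{5}{\left(a^{2} + s^{2}\right)^{2}} \, ds = - \frac{5 \pi}{4 a^{3}}$.

Repeating — each differentiation of $1/(s^2+a^2)^j$ produces $-2ja/(s^2+a^2)^{j+1}$ — and dividing through by $-2ja$ at each step yields, after $3$ differentiations in total,
$$\int_{0}^{\infty} - \frac{5}{\left(a^{2} + s^{2}\right)^{4}} \, ds = - \frac{25 \pi}{32 a^{7}}.$$

Setting $a = \frac{5}{4}$:
$$I = - \frac{512 \pi}{3125}.$$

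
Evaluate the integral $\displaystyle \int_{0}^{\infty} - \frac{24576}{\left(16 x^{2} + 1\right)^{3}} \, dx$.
$- 1152 \pi$

Start from the standard arctangent integral
$$J(a) = \int_{0}^{\infty} - \frac{6}{a^{2} + x^{2}} \, dx = - \frac{3 \pi}{a}.$$

Differentiating under the integral sign with respect to $a$,
$$\frac{dJ}{da} = \int_{0}^{\infty} \frac{12 a}{\left(a^{2} + x^{2}\right)^{2}} \, dx = \frac{3 \pi}{a^{2}},$$
so $\int_{0}^{\infty} - \frac{6}{\left(a^{2} + x^{2}\right)^{2}} \, dx = - \frac{3 \pi}{2 a^{3}}$.

Repeating — each differentiation of $1/(x^2+a^2)^j$ produces $-2ja/(x^2+a^2)^{j+1}$ — and dividing through by $-2ja$ at each step yields, after $2$ differentiations in total,
$$\int_{0}^{\infty} - \frac{6}{\left(a^{2} + x^{2}\right)^{3}} \, dx = - \frac{9 \pi}{8 a^{5}}.$$

Setting $a = \frac{1}{4}$:
$$I = - 1152 \pi.$$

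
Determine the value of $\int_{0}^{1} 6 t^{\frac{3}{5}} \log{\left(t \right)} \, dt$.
$- \frac{75}{32}$

Start from the elementary integral
$$J(a) = \int_{0}^{1} 6 t^{a} \, dt = \frac{6}{a + 1}.$$

Differentiating under the integral sign brings down a factor of $\ln t$:
$$\frac{dJ}{da} = \int_{0}^{1} 6 t^{a} \log{\left(t \right)} \, dt = - \frac{6}{\left(a + 1\right)^{2}}.$$

The integral on the left is $I$, so $I = - \frac{6}{\left(a + 1\right)^{2}}$.

Setting $a = \frac{3}{5}$:
$$I = - \frac{75}{32}.$$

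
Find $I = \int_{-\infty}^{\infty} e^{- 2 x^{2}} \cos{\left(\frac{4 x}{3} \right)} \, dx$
$\frac{\sqrt{2} \sqrt{\pi}}{2 e^{\frac{2}{9}}}$

Define $I(b) = \int_{-\infty}^{\infty} e^{- 2 x^{2}} \cos{\left(b x \right)} \, dx$.

Differentiating under the integral sign,
$$I'(b) = \int_{-\infty}^{\infty} - x e^{- 2 x^{2}} \sin{\left(b x \right)} \, dx.$$

Integrate $\int_{-\infty}^{\infty} x \sin(b x)\, e^{- 2 x^{2}}\, dx$ by parts with $u = \sin(b x)$ and $dv = x\, e^{- 2 x^{2}}\, dx$, giving $v = - \frac{e^{- 2 x^{2}}}{4}$. The boundary term vanishes and
$$\int_{-\infty}^{\infty} x \sin(b x)\, e^{- 2 x^{2}}\, dx = \frac{b}{4} \int_{-\infty}^{\infty} \cos(b x)\, e^{- 2 x^{2}}\, dx,$$
so $I'(b) = - \frac{b}{4}\, I(b)$.

This is a separable first-order ODE; solving with the initial condition $I(0) = \int_{-\infty}^{\infty} e^{- 2 x^{2}}\,dx = \frac{\sqrt{2} \sqrt{\pi}}{2}$ gives
$$I(b) = \frac{\sqrt{2} \sqrt{\pi} e^{- \frac{b^{2}}{8}}}{2}.$$

Setting $b = \frac{4}{3}$:
$$I = \frac{\sqrt{2} \sqrt{\pi}}{2 e^{\frac{2}{9}}}.$$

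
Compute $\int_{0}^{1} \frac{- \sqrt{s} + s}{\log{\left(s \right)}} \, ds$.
$\log{\left(\frac{4}{3} \right)}$

Consider the one-parameter family: let $I(a) = \int_{0}^{1} \frac{s - s^{a}}{\log{\left(s \right)}} \, ds$.

Since $\dfrac{\partial}{\partial a}\,s^{a} = s^{a} \ln s$, the $\ln s$ in the denominator cancels and
$$\frac{dI}{da} = \int_{0}^{1} -1 s^{a} \, ds = -1 \left[\frac{s^{a+1}}{a+1}\right]_0^1 = - \frac{1}{a + 1}.$$

Integrating with respect to $a$ gives $I(a) = \log{\left(\frac{2}{a + 1} \right)} + C$.

At $a = 1$ the integrand is identically $0$, so $I(1) = 0$. The closed form gives $0$, hence $C = 0$.

Setting $a = \frac{1}{2}$:
$$I = \log{\left(\frac{4}{3} \right)}.$$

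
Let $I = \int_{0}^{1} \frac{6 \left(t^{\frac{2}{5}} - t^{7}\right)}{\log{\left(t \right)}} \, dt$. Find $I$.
$\log{\left(\frac{117649}{4096000000} \right)}$

Introduce a parameter $a$ in the exponent: let $I(a) = \int_{0}^{1} \frac{6 \left(- t^{7} + t^{a}\right)}{\log{\left(t \right)}} \, dt$.

Since $\dfrac{\partial}{\partial a}\,t^{a} = t^{a} \ln t$, the $\ln t$ in the denominator cancels and
$$\frac{dI}{da} = \int_{0}^{1} 6 t^{a} \, dt = 6 \left[\frac{t^{a+1}}{a+1}\right]_0^1 = \frac{6}{a + 1}.$$

Integrating with respect to $a$ gives $I(a) = \log{\left(\frac{\left(a + 1\right)^{6}}{262144} \right)} + C$.

At $a = 7$ the integrand is identically $0$, so $I(7) = 0$. The closed form gives $0$, hence $C = 0$.

Setting $a = \frac{2}{5}$:
$$I = \log{\left(\frac{117649}{4096000000} \right)}.$$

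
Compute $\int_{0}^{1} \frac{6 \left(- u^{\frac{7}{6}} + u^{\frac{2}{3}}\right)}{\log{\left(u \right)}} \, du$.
$\log{\left(\frac{1000000}{4826809} \right)}$

Introduce a parameter $a$ in the exponent: let $I(a) = \int_{0}^{1} \frac{6 \left(- u^{\frac{7}{6}} + u^{a}\right)}{\log{\left(u \right)}} \, du$.

Since $\dfrac{\partial}{\partial a}\,u^{a} = u^{a} \ln u$, the $\ln u$ in the denominator cancels and
$$\frac{dI}{da} = \int_{0}^{1} 6 u^{a} \, du = 6 \left[\frac{u^{a+1}}{a+1}\right]_0^1 = \frac{6}{a + 1}.$$

Integrating with respect to $a$ gives $I(a) = \log{\left(\frac{46656 \left(a + 1\right)^{6}}{4826809} \right)} + C$.

At $a = \frac{7}{6}$ the integrand is identically $0$, so $I(\frac{7}{6}) = 0$. The closed form gives $0$, hence $C = 0$.

Setting $a = \frac{2}{3}$:
$$I = \log{\left(\frac{1000000}{4826809} \right)}.$$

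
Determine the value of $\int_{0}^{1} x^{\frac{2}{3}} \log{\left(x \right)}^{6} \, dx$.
$\frac{314928}{15625}$

Begin with the known integral
$$J(a) = \int_{0}^{1} x^{a} \, dx = \frac{1}{a + 1}.$$

Differentiating under the integral sign brings down a factor of $\ln x$:
$$\frac{dJ}{da} = \int_{0}^{1} x^{a} \log{\left(x \right)} \, dx = - \frac{1}{\left(a + 1\right)^{2}}.$$

Repeating $6$ times in total — each differentiation brings down another $\ln x$ — gives
$$\frac{d^{6}J}{da^{6}} = \int_{0}^{1} x^{a} \log{\left(x \right)}^{6} \, dx = \frac{720}{\left(a + 1\right)^{7}},$$
and the integrand here is exactly the target integrand, so $I = \frac{720}{\left(a + 1\right)^{7}}$.

Setting $a = \frac{2}{3}$:
$$I = \frac{314928}{15625}.$$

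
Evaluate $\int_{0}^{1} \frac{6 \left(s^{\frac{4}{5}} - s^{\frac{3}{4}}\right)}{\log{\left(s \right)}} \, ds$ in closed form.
$- \log{\left(\frac{1838265625}{2176782336} \right)}$

Consider the one-parameter family: let $I(a) = \int_{0}^{1} \frac{6 \left(s^{\frac{4}{5}} - s^{a}\right)}{\log{\left(s \right)}} \, ds$.

Since $\dfrac{\partial}{\partial a}\,s^{a} = s^{a} \ln s$, the $\ln s$ in the denominator cancels and
$$\frac{dI}{da} = \int_{0}^{1} -6 s^{a} \, ds = -6 \left[\frac{s^{a+1}}{a+1}\right]_0^1 = - \frac{6}{a + 1}.$$

Integrating with respect to $a$ gives $I(a) = - \log{\left(\frac{15625 \left(a + 1\right)^{6}}{531441} \right)} + C$.

At $a = \frac{4}{5}$ the integrand is identically $0$, so $I(\frac{4}{5}) = 0$. The closed form gives $0$, hence $C = 0$.

Setting $a = \frac{3}{4}$:
$$I = - \log{\left(\frac{1838265625}{2176782336} \right)}.$$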